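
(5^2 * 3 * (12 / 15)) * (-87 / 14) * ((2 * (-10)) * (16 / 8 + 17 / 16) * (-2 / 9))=-5075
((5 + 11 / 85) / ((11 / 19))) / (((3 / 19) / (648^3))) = 14275701356544 / 935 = 15268129793.10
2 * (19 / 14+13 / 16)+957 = 53835 / 56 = 961.34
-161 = -161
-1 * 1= -1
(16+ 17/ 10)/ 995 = 177/ 9950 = 0.02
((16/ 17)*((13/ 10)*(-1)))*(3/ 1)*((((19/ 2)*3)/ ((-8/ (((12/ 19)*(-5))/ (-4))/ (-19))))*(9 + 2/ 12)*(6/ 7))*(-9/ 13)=253935/ 238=1066.95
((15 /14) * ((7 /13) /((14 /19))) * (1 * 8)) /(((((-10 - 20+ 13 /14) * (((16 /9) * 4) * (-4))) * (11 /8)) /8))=2565 /58201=0.04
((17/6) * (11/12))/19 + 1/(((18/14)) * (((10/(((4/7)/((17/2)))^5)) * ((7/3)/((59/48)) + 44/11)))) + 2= 4334658051491713/2028673337047560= 2.14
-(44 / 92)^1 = -11 / 23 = -0.48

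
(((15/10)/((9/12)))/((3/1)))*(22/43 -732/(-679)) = 92828/87591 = 1.06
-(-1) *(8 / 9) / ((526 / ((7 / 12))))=7 / 7101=0.00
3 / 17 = 0.18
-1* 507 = -507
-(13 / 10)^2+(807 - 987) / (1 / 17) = -306169 / 100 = -3061.69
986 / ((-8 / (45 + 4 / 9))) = -201637 / 36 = -5601.03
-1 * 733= -733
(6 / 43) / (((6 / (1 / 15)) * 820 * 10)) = 1 / 5289000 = 0.00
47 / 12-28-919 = -11317 / 12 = -943.08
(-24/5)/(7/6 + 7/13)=-1872/665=-2.82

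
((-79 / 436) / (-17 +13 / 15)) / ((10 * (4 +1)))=237 / 1055120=0.00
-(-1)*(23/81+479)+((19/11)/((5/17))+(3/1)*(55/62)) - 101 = 106842991/276210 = 386.82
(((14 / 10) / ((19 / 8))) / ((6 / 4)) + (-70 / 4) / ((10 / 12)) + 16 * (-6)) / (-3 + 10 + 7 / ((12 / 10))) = -66466 / 7315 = -9.09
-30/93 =-10/31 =-0.32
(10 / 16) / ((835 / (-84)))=-0.06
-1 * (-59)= 59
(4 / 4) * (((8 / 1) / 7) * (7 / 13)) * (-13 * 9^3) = -5832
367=367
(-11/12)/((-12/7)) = 77/144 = 0.53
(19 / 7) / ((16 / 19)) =361 / 112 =3.22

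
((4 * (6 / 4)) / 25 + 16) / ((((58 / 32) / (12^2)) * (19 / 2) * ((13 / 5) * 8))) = 8064 / 1235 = 6.53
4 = 4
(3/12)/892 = 1/3568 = 0.00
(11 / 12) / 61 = 11 / 732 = 0.02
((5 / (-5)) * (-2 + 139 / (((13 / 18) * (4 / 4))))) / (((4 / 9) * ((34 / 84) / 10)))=-2339820 / 221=-10587.42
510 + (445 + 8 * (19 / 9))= 8747 / 9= 971.89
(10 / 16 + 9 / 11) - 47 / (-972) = 31895 / 21384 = 1.49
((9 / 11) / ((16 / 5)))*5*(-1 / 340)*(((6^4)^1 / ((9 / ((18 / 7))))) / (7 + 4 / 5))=-6075 / 34034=-0.18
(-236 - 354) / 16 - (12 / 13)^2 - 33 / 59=-3054029 / 79768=-38.29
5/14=0.36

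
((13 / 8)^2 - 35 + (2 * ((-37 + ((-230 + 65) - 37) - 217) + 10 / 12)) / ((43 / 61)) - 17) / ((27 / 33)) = -121762685 / 74304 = -1638.71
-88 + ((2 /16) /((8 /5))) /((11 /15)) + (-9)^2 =-4853 /704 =-6.89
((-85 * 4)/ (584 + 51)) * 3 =-204/ 127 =-1.61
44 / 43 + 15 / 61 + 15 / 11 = 75964 / 28853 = 2.63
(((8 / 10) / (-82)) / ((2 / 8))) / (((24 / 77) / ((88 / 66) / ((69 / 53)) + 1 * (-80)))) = 1258796 / 127305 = 9.89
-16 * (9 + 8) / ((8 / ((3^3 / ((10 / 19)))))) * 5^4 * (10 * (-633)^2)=-4368010961250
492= 492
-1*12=-12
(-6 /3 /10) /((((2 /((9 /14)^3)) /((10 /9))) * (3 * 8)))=-27 /21952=-0.00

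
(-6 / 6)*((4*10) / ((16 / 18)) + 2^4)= -61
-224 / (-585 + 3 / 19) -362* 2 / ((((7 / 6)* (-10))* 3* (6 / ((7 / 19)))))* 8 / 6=822044 / 395865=2.08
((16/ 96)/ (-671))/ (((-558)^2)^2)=-1/ 390310798036896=-0.00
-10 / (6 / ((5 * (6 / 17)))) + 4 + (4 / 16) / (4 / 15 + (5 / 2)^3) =34836 / 32419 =1.07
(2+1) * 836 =2508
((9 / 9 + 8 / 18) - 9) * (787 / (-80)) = 13379 / 180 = 74.33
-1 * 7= -7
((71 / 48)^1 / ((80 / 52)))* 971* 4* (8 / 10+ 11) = 52877747 / 1200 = 44064.79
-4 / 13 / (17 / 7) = -28 / 221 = -0.13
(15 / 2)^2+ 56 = 449 / 4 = 112.25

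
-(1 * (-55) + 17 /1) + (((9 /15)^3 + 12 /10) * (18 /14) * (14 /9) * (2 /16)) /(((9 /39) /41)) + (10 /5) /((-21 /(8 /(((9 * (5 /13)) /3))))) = 3157361 /31500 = 100.23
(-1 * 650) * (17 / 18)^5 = -461453525 / 944784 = -488.42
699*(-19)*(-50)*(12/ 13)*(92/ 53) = 733111200/ 689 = 1064022.06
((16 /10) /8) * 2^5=32 /5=6.40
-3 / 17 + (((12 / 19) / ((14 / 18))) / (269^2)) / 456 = -1097137329 / 6217112398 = -0.18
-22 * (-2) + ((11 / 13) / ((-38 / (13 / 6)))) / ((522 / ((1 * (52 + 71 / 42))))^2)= 44.00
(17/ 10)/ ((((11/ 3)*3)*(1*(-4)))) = -17/ 440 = -0.04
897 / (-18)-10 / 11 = -3349 / 66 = -50.74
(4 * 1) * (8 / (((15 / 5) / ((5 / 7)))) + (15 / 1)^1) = 1420 / 21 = 67.62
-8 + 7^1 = -1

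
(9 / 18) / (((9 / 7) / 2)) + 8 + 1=88 / 9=9.78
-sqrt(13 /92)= -sqrt(299) /46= -0.38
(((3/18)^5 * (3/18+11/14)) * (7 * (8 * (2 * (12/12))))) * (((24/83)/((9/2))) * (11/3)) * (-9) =-1760/60507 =-0.03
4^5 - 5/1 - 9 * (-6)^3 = 2963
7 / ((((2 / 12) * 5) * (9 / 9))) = 42 / 5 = 8.40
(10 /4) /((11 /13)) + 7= 219 /22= 9.95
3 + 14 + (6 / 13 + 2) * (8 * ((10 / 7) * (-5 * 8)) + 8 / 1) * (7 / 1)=-100387 / 13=-7722.08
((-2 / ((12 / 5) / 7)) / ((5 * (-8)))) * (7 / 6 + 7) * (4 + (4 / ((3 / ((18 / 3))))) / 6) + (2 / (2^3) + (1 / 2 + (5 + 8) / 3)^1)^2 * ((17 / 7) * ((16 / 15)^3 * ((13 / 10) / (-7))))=-115979921 / 14883750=-7.79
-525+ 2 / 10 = -2624 / 5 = -524.80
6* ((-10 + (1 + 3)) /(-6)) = 6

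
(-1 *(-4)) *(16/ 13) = 64/ 13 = 4.92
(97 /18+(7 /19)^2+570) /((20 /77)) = 287961443 /129960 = 2215.77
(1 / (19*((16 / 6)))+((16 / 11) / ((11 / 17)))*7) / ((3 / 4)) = 289771 / 13794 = 21.01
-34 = -34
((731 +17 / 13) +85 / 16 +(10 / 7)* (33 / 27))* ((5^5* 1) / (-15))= -6055409375 / 39312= -154034.63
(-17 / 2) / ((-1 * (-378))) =-17 / 756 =-0.02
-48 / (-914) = 24 / 457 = 0.05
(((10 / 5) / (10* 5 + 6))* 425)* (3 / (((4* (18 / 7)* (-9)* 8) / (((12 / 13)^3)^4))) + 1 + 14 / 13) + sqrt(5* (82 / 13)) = sqrt(5330) / 13 + 20549690175027375 / 652346383429468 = 37.12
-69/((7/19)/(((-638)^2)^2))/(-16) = 13575799769631/7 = 1939399967090.14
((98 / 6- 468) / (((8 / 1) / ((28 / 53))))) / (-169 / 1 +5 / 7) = 66395 / 374604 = 0.18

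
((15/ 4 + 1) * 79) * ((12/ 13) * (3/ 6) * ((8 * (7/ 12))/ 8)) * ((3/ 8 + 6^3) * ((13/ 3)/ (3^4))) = 1169.47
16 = 16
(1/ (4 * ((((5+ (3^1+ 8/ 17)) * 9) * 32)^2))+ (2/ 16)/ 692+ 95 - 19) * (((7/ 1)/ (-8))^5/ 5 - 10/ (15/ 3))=-10386811776108384617/ 65000206856355840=-159.80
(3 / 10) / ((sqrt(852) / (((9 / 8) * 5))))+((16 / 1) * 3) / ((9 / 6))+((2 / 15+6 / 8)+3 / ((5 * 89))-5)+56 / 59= 9 * sqrt(213) / 2272+9086087 / 315060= 28.90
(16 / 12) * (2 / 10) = 4 / 15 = 0.27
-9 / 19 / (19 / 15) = -135 / 361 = -0.37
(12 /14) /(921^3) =2 /1822869909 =0.00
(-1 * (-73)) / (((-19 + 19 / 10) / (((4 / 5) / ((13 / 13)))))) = -584 / 171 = -3.42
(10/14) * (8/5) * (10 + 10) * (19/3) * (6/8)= 760/7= 108.57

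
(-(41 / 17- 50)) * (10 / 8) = 4045 / 68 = 59.49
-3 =-3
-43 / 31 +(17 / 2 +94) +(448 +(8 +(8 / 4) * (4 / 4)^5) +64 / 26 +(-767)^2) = 474613563 / 806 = 588850.57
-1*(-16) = 16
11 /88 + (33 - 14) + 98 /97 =15625 /776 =20.14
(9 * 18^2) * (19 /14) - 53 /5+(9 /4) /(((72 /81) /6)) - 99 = 3863.02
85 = 85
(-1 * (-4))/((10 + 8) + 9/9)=4/19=0.21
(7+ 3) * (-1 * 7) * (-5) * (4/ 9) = 1400/ 9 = 155.56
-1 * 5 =-5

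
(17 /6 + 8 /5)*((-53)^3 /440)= -1500.05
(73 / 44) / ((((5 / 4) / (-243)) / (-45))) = 159651 / 11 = 14513.73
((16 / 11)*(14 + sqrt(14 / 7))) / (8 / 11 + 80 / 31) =6.78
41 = 41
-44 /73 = -0.60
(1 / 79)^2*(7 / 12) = 7 / 74892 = 0.00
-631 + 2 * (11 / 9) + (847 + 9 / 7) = 13843 / 63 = 219.73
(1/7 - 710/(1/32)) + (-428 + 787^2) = 4173548/7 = 596221.14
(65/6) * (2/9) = 65/27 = 2.41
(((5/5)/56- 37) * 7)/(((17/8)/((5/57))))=-545/51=-10.69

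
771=771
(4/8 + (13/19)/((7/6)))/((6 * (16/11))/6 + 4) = 3179/15960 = 0.20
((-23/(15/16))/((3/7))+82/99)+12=-21986/495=-44.42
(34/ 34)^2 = 1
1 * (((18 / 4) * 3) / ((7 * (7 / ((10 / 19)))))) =135 / 931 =0.15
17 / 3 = 5.67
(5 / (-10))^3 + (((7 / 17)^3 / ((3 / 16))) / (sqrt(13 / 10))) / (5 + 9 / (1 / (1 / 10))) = -1 / 8 + 54880*sqrt(130) / 11304813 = -0.07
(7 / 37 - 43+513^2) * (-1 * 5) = -48678345 / 37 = -1315630.95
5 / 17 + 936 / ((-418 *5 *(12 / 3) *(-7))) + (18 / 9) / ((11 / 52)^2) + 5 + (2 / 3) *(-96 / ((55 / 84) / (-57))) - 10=7675992391 / 1367905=5611.50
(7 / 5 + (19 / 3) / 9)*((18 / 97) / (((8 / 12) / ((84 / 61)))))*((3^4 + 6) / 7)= 296496 / 29585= 10.02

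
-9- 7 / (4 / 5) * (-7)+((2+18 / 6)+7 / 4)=59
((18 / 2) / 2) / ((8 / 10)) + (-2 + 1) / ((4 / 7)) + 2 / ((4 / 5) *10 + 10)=287 / 72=3.99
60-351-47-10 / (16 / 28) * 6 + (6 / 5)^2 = -11039 / 25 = -441.56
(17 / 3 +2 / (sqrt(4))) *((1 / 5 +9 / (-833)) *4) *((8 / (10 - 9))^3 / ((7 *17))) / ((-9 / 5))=-32276480 / 2676429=-12.06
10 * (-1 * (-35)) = 350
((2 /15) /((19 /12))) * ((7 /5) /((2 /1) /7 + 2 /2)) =392 /4275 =0.09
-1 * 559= -559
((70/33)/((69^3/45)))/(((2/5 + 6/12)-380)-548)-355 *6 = -2130.00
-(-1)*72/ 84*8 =48/ 7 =6.86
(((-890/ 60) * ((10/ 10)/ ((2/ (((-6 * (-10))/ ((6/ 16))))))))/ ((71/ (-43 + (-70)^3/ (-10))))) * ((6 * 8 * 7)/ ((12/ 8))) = -9105967360/ 71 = -128253061.41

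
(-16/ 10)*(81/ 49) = -648/ 245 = -2.64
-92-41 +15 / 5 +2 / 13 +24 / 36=-5038 / 39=-129.18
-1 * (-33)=33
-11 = -11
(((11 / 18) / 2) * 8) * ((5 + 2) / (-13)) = -154 / 117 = -1.32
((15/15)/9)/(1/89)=89/9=9.89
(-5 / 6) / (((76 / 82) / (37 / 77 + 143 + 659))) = -4222385 / 5852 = -721.53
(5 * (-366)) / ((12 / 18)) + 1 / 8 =-21959 / 8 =-2744.88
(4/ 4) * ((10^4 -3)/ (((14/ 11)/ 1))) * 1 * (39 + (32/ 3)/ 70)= 452074337/ 1470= 307533.56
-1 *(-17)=17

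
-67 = -67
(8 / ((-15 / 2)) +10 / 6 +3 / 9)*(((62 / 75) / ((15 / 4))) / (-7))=-496 / 16875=-0.03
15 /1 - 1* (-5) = 20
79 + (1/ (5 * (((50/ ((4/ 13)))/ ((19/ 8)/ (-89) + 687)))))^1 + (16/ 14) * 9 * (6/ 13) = 2740467/ 32396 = 84.59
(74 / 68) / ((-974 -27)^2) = 37 / 34068034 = 0.00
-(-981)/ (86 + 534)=981/ 620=1.58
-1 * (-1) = 1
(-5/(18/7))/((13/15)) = -2.24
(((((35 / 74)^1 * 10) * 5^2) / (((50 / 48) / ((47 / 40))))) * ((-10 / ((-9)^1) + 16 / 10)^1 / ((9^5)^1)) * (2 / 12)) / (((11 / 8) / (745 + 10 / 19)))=2274219080 / 4109633253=0.55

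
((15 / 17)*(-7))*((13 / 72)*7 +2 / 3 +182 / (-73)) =103495 / 29784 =3.47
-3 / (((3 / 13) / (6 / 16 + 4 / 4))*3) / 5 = -143 / 120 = -1.19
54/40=27/20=1.35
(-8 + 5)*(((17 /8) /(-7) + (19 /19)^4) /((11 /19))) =-2223 /616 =-3.61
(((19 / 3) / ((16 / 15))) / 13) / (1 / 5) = 475 / 208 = 2.28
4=4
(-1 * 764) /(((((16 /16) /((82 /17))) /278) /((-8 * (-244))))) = -33996313088 /17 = -1999783122.82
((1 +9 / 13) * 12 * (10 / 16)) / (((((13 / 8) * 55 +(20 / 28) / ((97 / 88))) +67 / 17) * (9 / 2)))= 10157840 / 338404131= 0.03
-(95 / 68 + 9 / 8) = -343 / 136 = -2.52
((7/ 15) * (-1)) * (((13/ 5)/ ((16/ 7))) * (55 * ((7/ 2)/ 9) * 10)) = -49049/ 432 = -113.54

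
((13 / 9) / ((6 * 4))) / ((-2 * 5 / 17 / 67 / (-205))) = 607087 / 432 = 1405.29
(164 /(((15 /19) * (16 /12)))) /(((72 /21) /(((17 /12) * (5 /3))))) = 92701 /864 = 107.29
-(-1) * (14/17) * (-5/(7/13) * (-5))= 650/17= 38.24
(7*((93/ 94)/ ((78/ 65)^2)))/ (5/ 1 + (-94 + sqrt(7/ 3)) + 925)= 1133825/ 197088014-5425*sqrt(21)/ 2365056168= 0.01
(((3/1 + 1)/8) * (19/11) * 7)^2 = 17689/484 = 36.55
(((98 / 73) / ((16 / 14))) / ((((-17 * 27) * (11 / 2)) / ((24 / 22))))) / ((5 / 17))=-686 / 397485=-0.00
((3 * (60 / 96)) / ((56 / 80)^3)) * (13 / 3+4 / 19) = 23125 / 931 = 24.84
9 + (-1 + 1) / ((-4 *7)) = 9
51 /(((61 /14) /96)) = 68544 /61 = 1123.67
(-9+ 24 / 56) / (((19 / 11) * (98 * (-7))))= 330 / 45619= 0.01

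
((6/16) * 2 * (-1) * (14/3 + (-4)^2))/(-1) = 31/2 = 15.50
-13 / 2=-6.50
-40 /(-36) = 1.11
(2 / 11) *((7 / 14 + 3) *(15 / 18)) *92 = 1610 / 33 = 48.79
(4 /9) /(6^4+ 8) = 0.00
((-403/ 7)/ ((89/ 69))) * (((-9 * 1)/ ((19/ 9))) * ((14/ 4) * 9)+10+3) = 128162463/ 23674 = 5413.64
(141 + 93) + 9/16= 3753/16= 234.56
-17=-17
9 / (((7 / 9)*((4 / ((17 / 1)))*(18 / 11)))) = 1683 / 56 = 30.05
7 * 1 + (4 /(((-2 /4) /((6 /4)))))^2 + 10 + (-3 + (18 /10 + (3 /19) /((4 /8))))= 15211 /95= 160.12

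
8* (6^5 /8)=7776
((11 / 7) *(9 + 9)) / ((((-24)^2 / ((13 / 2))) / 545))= 77935 / 448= 173.96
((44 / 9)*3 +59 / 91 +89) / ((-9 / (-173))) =4926694 / 2457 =2005.17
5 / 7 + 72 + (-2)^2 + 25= 712 / 7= 101.71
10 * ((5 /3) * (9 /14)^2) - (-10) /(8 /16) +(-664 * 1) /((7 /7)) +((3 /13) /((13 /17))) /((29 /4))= -305983745 /480298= -637.07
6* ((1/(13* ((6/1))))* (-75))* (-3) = 225/13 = 17.31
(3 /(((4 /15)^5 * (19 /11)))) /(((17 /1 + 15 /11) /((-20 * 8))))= -11222.20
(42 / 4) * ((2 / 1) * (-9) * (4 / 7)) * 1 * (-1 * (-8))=-864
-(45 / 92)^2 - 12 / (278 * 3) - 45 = -53240723 / 1176496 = -45.25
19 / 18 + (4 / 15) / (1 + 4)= 499 / 450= 1.11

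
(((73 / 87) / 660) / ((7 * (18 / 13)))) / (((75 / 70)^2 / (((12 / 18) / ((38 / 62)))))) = 205933 / 1656925875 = 0.00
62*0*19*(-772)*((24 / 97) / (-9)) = 0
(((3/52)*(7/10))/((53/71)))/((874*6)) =497/48174880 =0.00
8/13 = 0.62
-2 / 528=-1 / 264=-0.00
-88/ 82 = -44/ 41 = -1.07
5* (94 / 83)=470 / 83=5.66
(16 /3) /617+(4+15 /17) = 153905 /31467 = 4.89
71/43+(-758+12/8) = -64917/86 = -754.85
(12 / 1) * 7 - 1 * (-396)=480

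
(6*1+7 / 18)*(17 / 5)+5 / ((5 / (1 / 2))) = 200 / 9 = 22.22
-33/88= -3/8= -0.38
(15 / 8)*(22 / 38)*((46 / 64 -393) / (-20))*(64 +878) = 20056.67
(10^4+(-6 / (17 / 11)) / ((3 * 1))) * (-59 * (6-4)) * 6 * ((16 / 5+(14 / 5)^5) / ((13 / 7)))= -461492946133632 / 690625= -668225080.37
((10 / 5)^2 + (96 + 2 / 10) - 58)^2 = 44521 / 25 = 1780.84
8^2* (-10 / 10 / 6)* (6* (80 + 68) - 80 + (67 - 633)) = -7744 / 3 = -2581.33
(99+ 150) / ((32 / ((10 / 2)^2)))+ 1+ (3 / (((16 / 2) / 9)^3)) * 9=119795 / 512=233.97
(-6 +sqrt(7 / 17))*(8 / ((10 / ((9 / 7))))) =-5.51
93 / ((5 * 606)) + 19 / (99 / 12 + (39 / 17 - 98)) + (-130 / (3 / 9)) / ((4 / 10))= -308285727 / 316130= -975.19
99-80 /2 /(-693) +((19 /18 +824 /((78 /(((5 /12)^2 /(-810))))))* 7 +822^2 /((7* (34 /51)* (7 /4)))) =10156124135237 /122594472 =82843.25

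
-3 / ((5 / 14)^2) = -588 / 25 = -23.52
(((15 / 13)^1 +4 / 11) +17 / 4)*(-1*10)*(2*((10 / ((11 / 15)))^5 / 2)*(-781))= 44466911718750000 / 2093663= 21238810505.20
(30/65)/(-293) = -6/3809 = -0.00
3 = 3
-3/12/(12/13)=-13/48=-0.27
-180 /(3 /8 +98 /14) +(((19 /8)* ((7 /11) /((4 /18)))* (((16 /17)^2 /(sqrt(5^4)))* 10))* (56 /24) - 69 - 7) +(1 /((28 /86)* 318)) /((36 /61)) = -14243925249997 /150303882960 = -94.77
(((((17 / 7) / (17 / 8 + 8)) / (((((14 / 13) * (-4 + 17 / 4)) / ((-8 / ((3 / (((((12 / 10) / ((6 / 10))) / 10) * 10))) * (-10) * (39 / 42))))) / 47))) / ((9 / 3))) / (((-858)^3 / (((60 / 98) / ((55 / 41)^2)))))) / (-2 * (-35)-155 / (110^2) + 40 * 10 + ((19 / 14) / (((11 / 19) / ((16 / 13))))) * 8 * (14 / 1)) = -343838464 / 63153376253320998645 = -0.00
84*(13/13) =84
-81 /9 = -9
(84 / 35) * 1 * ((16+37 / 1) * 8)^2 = 2157312 / 5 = 431462.40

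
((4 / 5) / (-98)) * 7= -2 / 35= -0.06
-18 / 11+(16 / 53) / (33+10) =-40846 / 25069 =-1.63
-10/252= -5/126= -0.04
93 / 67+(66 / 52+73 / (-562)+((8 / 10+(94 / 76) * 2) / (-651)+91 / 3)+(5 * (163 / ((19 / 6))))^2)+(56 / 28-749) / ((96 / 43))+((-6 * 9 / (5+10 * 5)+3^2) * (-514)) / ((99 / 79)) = 23254343503386584343 / 371190423924320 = 62648.02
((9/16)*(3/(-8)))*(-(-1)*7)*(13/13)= -189/128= -1.48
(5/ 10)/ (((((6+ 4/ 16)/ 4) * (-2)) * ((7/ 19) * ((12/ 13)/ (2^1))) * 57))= -26/ 1575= -0.02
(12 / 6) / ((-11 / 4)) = -8 / 11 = -0.73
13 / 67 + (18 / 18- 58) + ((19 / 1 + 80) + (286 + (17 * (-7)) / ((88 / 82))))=640623 / 2948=217.31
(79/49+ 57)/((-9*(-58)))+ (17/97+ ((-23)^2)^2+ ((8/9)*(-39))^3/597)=621594814477610/2221794603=279771.50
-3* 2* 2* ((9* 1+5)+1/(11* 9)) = -168.12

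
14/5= 2.80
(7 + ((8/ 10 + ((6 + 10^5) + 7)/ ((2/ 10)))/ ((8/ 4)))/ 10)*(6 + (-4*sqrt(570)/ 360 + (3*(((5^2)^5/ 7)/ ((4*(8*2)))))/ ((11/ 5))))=366435620347347/ 492800 - 2501029*sqrt(570)/ 9000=743572140.47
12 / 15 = 4 / 5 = 0.80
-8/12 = -2/3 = -0.67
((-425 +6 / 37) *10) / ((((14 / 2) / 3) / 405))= -190985850 / 259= -737397.10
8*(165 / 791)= 1320 / 791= 1.67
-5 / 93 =-0.05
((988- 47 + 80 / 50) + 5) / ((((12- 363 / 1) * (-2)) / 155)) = 73439 / 351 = 209.23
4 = 4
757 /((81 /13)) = 9841 /81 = 121.49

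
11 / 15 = 0.73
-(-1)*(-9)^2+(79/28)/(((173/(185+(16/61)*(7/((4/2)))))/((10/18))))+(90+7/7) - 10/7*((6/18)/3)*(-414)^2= -71887790593/2659356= -27032.03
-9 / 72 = -1 / 8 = -0.12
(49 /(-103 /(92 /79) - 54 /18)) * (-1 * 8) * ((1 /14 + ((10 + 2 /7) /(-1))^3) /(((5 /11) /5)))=-51308.65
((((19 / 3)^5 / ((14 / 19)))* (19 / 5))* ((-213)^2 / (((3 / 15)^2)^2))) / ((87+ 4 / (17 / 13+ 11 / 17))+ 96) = 8052481211.44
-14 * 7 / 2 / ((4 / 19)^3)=-336091 / 64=-5251.42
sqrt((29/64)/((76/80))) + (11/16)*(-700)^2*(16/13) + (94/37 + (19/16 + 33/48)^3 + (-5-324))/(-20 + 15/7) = 414633.99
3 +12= 15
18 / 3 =6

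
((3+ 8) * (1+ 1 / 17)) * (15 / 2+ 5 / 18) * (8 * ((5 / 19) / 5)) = 12320 / 323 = 38.14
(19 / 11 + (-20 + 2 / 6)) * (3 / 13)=-592 / 143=-4.14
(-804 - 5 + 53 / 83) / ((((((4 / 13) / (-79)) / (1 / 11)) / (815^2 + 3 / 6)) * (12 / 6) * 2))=45768815430819 / 14608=3133133586.45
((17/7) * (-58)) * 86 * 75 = -6359700/7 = -908528.57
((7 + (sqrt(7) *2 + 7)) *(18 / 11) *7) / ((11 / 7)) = 1764 *sqrt(7) / 121 + 12348 / 121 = 140.62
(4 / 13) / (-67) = -4 / 871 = -0.00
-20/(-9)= 20/9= 2.22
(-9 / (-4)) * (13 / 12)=39 / 16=2.44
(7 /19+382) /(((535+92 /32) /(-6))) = -348720 /81757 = -4.27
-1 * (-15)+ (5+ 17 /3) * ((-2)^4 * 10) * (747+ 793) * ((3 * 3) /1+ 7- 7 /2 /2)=37452815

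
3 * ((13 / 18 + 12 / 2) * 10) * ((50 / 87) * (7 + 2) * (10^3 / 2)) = 15125000 / 29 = 521551.72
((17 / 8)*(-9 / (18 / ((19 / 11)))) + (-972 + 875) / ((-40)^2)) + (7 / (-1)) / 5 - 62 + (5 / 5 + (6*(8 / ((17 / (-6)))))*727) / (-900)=-138981487 / 2692800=-51.61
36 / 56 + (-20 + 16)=-47 / 14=-3.36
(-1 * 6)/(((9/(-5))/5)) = 50/3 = 16.67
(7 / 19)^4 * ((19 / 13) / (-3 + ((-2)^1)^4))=2401 / 1159171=0.00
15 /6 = 5 /2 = 2.50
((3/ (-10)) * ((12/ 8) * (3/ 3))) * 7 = -63/ 20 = -3.15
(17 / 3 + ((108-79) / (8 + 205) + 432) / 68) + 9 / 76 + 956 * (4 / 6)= 44683118 / 68799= 649.47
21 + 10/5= 23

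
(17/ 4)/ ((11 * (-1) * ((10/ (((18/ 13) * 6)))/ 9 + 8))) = -0.05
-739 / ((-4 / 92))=16997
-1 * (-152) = 152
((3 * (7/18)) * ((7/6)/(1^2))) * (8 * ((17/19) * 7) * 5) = 340.99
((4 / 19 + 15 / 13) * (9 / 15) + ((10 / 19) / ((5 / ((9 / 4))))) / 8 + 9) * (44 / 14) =2140611 / 69160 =30.95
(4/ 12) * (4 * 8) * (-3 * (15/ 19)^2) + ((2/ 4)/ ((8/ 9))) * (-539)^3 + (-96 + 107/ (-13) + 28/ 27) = -178576263044477/ 2027376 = -88082458.83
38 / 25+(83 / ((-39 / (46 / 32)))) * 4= -41797 / 3900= -10.72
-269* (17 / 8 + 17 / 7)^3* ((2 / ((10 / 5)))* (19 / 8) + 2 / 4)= -73020.80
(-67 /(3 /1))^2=4489 /9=498.78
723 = 723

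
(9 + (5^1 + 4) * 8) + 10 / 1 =91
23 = 23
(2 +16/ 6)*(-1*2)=-28/ 3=-9.33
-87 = -87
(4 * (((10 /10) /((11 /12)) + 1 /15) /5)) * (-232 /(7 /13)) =-2304224 /5775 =-399.00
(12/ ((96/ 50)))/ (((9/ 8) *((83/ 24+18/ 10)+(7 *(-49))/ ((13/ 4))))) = -26000/ 469311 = -0.06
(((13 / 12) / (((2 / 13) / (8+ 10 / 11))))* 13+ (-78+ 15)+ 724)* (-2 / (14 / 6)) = -194905 / 154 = -1265.62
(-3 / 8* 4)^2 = 9 / 4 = 2.25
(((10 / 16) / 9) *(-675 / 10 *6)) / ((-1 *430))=45 / 688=0.07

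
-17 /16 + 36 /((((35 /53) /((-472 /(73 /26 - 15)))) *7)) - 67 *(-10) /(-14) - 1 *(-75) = 407048111 /1242640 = 327.57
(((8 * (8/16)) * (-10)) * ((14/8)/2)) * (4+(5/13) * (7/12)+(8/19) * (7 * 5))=-1967035/2964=-663.64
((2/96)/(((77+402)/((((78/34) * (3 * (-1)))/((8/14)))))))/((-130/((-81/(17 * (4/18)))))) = -15309/177191680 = -0.00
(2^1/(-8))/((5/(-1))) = 1/20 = 0.05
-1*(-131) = 131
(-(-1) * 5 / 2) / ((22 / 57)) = 6.48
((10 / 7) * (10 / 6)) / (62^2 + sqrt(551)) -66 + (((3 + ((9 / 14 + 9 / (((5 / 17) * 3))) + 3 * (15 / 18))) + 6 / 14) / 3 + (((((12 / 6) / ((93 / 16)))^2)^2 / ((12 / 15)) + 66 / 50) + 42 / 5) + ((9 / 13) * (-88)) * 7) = -239956841577952945564 / 502914032920292175 -10 * sqrt(551) / 62058297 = -477.13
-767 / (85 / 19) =-14573 / 85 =-171.45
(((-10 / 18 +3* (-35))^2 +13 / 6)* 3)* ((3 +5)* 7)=50549828 / 27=1872215.85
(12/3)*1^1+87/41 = 251/41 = 6.12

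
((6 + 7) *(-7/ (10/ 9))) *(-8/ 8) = 819/ 10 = 81.90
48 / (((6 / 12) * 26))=48 / 13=3.69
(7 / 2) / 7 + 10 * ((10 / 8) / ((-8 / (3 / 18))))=23 / 96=0.24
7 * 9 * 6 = 378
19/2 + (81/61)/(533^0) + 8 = 2297/122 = 18.83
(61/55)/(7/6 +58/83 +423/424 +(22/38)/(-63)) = 2569614264/6612133715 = 0.39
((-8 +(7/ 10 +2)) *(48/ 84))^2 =11236/ 1225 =9.17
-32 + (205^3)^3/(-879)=-639417840613205106253/879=-727437816397275433.73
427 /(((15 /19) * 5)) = 8113 /75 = 108.17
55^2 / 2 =3025 / 2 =1512.50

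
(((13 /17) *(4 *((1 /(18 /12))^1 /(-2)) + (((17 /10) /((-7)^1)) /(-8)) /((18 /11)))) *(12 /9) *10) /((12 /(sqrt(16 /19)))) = -172289 *sqrt(19) /732564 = -1.03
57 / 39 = 19 / 13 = 1.46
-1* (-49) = 49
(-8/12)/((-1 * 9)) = 2/27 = 0.07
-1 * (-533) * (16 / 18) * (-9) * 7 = -29848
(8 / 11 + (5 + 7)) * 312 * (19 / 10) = 82992 / 11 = 7544.73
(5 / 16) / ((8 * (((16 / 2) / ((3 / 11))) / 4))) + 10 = 28175 / 2816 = 10.01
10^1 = 10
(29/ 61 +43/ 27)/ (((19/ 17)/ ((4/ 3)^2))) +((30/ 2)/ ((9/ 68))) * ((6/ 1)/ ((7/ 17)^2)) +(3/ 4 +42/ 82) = 4015.16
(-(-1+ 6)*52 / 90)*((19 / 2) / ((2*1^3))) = -247 / 18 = -13.72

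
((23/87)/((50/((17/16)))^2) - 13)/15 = -723833353/835200000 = -0.87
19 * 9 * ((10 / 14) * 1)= 855 / 7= 122.14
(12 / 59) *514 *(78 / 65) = 37008 / 295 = 125.45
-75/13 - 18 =-309/13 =-23.77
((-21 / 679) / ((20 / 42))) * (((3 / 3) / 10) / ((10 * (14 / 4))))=-9 / 48500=-0.00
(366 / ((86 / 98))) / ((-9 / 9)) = -17934 / 43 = -417.07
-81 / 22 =-3.68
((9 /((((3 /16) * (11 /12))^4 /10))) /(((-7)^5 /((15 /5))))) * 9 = -40768634880 /246071287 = -165.68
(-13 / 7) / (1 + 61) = -13 / 434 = -0.03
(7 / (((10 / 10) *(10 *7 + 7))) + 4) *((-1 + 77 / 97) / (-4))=0.21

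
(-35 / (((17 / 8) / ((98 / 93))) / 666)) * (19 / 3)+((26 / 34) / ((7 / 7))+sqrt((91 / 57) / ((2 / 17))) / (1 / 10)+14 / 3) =-115733333 / 1581+5 * sqrt(176358) / 57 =-73165.78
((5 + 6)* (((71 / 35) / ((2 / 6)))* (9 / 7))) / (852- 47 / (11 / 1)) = 231957 / 2284625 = 0.10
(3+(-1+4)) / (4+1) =6 / 5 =1.20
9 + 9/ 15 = 48/ 5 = 9.60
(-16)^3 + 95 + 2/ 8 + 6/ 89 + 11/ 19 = -27056701/ 6764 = -4000.10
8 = 8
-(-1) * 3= 3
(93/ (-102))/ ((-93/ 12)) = 2/ 17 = 0.12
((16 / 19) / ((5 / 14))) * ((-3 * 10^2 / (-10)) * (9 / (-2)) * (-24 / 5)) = 145152 / 95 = 1527.92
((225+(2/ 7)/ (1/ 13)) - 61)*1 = 167.71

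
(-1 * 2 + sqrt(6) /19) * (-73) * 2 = 292 - 146 * sqrt(6) /19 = 273.18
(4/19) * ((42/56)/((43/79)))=237/817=0.29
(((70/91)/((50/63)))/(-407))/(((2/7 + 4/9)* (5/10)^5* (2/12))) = -381024/608465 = -0.63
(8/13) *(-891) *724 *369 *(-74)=140917309632/13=10839793048.62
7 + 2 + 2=11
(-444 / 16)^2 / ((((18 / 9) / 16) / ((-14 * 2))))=-172494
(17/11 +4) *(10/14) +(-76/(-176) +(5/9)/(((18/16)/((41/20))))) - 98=-210005/2268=-92.59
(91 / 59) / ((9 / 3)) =91 / 177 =0.51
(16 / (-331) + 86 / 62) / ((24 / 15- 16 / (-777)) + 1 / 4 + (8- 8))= 213472980 / 298277009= 0.72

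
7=7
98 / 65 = 1.51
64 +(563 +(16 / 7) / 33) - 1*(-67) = 160330 / 231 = 694.07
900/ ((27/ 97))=9700/ 3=3233.33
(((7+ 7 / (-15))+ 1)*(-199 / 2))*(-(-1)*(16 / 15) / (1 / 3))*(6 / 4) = -89948 / 25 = -3597.92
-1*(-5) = 5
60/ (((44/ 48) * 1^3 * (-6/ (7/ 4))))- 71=-991/ 11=-90.09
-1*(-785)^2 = -616225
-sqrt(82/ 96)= -sqrt(123)/ 12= -0.92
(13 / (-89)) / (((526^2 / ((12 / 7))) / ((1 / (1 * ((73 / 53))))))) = -2067 / 3145736951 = -0.00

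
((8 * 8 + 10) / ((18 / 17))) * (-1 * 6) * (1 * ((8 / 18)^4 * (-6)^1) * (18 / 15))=1288192 / 10935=117.80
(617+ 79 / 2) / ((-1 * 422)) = -1313 / 844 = -1.56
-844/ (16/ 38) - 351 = -4711/ 2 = -2355.50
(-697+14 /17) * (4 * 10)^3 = -757440000 /17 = -44555294.12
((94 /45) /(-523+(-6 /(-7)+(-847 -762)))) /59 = -329 /19803645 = -0.00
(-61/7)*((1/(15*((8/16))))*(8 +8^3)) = -12688/21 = -604.19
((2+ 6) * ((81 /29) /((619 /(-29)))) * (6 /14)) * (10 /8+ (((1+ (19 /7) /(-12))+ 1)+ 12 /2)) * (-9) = 1105164 /30331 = 36.44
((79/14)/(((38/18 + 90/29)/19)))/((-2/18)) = -3525849/19054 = -185.05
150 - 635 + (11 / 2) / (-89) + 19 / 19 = -86163 / 178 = -484.06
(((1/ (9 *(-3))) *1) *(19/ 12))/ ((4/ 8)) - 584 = -94627/ 162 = -584.12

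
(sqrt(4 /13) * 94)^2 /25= 108.75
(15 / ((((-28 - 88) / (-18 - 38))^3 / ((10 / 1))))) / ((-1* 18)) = -68600 / 73167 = -0.94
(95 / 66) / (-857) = -95 / 56562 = -0.00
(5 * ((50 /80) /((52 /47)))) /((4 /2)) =1175 /832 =1.41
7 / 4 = 1.75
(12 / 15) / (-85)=-4 / 425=-0.01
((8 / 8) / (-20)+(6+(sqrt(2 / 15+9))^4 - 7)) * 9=74131 / 100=741.31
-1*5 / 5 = -1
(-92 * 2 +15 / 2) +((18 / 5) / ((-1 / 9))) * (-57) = 16703 / 10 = 1670.30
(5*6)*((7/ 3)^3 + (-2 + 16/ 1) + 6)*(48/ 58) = 70640/ 87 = 811.95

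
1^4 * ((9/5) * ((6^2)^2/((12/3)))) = 583.20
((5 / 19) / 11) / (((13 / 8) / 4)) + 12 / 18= 5914 / 8151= 0.73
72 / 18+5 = 9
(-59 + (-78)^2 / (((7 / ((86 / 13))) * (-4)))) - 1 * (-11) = -10398 / 7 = -1485.43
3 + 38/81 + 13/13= 362/81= 4.47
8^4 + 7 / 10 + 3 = 40997 / 10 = 4099.70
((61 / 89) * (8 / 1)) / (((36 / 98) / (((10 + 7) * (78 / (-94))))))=-2642276 / 12549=-210.56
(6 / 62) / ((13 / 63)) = 0.47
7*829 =5803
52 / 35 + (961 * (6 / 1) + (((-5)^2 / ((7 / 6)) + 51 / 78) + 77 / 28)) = 10542019 / 1820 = 5792.32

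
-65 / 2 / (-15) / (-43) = -13 / 258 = -0.05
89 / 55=1.62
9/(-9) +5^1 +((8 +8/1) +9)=29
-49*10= -490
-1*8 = -8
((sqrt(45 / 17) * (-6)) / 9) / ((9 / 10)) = -20 * sqrt(85) / 153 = -1.21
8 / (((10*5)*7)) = 4 / 175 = 0.02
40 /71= 0.56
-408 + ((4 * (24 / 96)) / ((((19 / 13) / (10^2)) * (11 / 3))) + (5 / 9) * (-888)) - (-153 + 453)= -1182.67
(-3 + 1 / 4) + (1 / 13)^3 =-24163 / 8788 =-2.75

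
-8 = -8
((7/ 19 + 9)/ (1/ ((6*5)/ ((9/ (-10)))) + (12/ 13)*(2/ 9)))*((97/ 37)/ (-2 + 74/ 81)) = -681791175/ 5281639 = -129.09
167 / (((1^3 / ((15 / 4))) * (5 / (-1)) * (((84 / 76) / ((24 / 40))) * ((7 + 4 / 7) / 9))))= -85671 / 1060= -80.82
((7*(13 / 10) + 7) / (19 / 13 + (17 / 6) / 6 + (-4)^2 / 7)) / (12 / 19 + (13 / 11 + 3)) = 1198197 / 1511515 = 0.79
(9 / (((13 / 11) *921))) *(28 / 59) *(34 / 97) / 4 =0.00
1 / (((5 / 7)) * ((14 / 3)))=3 / 10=0.30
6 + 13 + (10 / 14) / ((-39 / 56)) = 701 / 39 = 17.97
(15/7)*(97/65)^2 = 28227/5915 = 4.77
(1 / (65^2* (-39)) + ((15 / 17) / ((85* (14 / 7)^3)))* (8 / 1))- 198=-9428261014 / 47619975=-197.99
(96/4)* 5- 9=111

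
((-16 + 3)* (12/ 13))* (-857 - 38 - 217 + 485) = 7524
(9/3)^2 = 9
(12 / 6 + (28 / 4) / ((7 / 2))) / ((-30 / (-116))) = 232 / 15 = 15.47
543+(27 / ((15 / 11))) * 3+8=3052 / 5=610.40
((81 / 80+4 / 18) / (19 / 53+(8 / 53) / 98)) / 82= 2308733 / 55202400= 0.04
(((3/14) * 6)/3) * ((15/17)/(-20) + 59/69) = 0.35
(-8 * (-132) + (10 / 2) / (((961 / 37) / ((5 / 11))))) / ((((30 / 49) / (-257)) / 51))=-2389979089981 / 105710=-22608826.88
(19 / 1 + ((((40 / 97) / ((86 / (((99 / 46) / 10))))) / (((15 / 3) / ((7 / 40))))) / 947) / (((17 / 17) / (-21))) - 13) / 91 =109018246647 / 1653443628200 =0.07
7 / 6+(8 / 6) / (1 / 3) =31 / 6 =5.17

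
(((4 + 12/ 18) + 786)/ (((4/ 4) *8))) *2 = 593/ 3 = 197.67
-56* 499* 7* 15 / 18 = -489020 / 3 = -163006.67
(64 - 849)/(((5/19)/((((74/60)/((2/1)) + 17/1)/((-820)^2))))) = -3153031/40344000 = -0.08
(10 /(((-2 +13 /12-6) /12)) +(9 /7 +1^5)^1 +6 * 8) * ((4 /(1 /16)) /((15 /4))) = 4898816 /8715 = 562.11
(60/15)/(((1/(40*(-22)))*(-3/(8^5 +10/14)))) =807421120/21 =38448624.76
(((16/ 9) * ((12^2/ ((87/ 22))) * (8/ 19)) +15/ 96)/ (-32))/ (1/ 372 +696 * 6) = -44951767/ 219126687488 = -0.00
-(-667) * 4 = 2668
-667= -667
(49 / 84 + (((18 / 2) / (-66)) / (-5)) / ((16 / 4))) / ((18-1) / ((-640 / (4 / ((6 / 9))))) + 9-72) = -6232 / 666963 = -0.01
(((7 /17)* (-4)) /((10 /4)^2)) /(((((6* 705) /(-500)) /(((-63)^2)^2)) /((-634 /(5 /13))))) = -3231471402432 /3995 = -808878949.29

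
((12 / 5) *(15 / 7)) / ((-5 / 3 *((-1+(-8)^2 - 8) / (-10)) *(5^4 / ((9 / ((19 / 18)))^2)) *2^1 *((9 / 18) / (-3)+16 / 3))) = 17006112 / 2692834375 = 0.01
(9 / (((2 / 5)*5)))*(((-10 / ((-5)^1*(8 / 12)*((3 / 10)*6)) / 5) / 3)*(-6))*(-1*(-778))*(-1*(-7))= -16338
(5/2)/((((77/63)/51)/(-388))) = -445230/11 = -40475.45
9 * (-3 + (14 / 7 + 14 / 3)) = 33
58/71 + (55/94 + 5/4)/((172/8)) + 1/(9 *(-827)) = 1926936451/2136007026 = 0.90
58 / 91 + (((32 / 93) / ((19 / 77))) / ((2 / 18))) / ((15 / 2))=619258 / 267995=2.31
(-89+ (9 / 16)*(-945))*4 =-2482.25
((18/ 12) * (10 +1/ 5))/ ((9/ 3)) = 51/ 10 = 5.10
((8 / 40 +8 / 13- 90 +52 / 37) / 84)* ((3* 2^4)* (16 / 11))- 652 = -724.96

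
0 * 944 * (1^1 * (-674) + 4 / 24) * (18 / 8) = 0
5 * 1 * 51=255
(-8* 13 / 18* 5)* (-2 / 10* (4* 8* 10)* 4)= 66560 / 9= 7395.56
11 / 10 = 1.10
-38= -38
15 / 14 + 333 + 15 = 349.07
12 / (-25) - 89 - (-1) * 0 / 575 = -2237 / 25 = -89.48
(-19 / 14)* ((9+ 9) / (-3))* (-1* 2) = -114 / 7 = -16.29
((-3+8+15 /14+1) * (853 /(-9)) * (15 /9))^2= 2201017225 /1764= 1247742.19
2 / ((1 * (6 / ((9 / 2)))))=3 / 2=1.50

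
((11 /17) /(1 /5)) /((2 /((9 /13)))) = 495 /442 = 1.12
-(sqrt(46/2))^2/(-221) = 23/221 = 0.10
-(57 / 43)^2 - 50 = -95699 / 1849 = -51.76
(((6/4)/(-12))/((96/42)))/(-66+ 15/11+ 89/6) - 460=-96769049/210368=-460.00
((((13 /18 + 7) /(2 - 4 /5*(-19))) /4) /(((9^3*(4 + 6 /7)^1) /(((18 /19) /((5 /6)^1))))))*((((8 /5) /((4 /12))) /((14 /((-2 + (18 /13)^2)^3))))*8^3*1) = -97642496 /27151017831405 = -0.00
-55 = -55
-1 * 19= -19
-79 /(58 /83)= -6557 /58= -113.05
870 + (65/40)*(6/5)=17439/20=871.95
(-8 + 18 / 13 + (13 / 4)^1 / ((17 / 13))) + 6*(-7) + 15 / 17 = -45.25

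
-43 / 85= -0.51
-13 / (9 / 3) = -13 / 3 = -4.33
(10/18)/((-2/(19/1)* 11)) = -95/198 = -0.48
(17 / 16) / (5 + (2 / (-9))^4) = 111537 / 525136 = 0.21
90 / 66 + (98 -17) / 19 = 5.63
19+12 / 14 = 139 / 7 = 19.86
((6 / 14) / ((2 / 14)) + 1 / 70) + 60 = 4411 / 70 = 63.01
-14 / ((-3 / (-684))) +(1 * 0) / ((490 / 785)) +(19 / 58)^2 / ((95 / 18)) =-3191.98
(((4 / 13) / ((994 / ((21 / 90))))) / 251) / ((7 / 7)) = 0.00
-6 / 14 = -3 / 7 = -0.43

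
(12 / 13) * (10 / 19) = 120 / 247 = 0.49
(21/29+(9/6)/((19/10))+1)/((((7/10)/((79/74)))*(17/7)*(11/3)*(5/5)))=1641225/3812369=0.43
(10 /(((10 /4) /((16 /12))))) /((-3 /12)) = -64 /3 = -21.33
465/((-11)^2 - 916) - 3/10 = -469/530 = -0.88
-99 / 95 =-1.04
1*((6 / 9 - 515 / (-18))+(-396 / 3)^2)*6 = 314159 / 3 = 104719.67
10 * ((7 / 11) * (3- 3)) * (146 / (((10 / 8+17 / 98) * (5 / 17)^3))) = 0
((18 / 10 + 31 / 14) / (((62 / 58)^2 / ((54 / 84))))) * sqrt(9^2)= 19142001 / 941780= 20.33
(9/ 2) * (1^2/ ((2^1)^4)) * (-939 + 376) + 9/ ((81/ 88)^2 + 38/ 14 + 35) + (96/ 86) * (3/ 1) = -154.76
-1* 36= -36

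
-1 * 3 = -3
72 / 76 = 0.95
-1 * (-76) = 76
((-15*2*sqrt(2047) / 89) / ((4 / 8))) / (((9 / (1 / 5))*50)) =-2*sqrt(2047) / 6675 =-0.01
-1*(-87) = 87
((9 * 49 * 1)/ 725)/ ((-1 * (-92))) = 441/ 66700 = 0.01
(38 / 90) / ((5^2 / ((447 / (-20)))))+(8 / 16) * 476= 1782169 / 7500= 237.62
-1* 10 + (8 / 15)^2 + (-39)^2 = 340039 / 225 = 1511.28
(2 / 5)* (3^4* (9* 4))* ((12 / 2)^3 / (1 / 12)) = 15116544 / 5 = 3023308.80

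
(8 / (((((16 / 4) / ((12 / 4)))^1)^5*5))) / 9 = 27 / 640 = 0.04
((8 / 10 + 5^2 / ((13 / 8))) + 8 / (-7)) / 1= 6844 / 455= 15.04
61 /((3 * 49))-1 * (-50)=7411 /147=50.41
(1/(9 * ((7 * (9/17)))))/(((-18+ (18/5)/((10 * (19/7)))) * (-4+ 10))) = -8075/28872774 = -0.00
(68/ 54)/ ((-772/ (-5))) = 85/ 10422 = 0.01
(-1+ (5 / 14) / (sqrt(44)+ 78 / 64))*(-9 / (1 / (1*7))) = 554157 / 8707-9216*sqrt(11) / 8707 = 60.13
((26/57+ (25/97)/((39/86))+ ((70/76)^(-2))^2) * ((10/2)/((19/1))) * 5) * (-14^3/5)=-2082986742176/1194955125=-1743.15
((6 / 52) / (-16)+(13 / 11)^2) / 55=69941 / 2768480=0.03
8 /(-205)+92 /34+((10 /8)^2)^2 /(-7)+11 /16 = 18770243 /6245120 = 3.01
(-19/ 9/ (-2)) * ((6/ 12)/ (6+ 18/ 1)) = 19/ 864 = 0.02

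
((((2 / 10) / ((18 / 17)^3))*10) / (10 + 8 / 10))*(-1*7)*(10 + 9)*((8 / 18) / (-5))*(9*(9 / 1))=653429 / 4374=149.39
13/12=1.08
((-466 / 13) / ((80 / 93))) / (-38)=1.10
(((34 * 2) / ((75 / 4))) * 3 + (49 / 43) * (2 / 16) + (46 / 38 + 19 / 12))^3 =310667145650619880751 / 117793118808000000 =2637.40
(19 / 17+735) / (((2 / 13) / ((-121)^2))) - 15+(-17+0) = 1190913037 / 17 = 70053708.06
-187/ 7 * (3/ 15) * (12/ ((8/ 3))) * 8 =-6732/ 35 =-192.34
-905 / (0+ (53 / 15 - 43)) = 13575 / 592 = 22.93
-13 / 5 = -2.60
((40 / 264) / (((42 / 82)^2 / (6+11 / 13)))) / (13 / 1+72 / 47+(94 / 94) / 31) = 217980313 / 802918116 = 0.27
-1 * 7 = -7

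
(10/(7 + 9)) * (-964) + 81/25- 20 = -30963/50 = -619.26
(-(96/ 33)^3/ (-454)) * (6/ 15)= 32768/ 1510685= 0.02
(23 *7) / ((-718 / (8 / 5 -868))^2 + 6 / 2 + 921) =755340516 / 4338219769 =0.17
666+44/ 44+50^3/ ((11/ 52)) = 591576.09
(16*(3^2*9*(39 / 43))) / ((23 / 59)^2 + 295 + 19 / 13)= 762422544 / 192391331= 3.96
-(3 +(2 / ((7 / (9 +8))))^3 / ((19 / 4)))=-176767 / 6517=-27.12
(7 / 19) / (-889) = -1 / 2413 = -0.00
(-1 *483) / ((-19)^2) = -483 / 361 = -1.34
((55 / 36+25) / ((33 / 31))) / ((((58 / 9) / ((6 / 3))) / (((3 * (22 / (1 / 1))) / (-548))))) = -29605 / 31784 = -0.93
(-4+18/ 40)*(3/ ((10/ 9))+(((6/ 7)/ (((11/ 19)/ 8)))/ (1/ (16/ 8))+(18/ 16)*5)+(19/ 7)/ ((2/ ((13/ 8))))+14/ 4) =-16496637/ 123200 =-133.90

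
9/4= 2.25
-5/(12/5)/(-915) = 5/2196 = 0.00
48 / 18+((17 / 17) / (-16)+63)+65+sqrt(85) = sqrt(85)+6269 / 48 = 139.82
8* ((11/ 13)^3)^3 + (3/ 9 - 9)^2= 7338413809900/ 95440494357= 76.89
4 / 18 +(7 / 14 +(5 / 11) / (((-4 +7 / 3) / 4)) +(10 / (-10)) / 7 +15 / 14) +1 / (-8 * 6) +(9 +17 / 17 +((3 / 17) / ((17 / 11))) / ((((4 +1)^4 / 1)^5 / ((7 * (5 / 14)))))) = 644143543243408386077 / 61119689941406250000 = 10.54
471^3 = 104487111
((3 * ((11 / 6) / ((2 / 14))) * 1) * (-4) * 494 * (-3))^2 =52088019984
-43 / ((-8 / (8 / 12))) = 43 / 12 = 3.58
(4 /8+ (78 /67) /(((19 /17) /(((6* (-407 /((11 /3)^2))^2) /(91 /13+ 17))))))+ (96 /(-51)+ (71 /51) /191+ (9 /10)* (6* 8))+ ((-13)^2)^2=216373844307388 /7502177265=28841.47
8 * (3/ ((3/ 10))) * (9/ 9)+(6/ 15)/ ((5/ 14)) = 2028/ 25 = 81.12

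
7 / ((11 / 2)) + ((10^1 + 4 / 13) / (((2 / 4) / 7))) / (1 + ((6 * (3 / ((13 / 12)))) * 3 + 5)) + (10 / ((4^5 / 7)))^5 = 49258139989805425 / 12771927068246016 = 3.86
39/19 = 2.05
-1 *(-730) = 730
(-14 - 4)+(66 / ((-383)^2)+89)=10414985 / 146689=71.00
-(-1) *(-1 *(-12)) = 12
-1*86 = -86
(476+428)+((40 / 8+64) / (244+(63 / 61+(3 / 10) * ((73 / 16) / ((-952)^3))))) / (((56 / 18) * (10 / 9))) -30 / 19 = 35382367063620125722 / 39204729641689219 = 902.50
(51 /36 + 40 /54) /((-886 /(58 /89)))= -6757 /4258116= -0.00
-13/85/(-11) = 13/935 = 0.01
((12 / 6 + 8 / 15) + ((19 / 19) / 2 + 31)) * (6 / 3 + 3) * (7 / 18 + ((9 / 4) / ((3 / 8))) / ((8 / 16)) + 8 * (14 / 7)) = 521731 / 108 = 4830.84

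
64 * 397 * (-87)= -2210496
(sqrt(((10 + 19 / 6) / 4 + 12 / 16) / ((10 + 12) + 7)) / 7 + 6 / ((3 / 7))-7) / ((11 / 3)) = sqrt(16878) / 8932 + 21 / 11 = 1.92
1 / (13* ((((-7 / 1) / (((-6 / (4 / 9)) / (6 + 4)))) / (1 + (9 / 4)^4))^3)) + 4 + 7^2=63.42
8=8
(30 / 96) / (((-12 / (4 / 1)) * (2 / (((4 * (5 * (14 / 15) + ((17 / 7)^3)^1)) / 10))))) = -19541 / 49392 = -0.40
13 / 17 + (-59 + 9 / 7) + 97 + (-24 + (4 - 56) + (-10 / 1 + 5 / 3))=-15809 / 357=-44.28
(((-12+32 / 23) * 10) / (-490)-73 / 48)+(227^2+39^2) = 2869722241 / 54096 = 53048.70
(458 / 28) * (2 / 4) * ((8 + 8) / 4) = 229 / 7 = 32.71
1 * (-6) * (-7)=42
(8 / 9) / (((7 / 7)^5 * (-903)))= -8 / 8127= -0.00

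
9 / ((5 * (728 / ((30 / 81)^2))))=5 / 14742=0.00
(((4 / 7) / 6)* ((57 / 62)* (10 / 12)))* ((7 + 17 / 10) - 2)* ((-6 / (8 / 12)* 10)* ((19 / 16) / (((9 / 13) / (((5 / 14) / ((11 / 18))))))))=-44.10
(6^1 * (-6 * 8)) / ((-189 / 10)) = 320 / 21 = 15.24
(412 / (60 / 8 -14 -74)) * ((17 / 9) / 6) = -7004 / 4347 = -1.61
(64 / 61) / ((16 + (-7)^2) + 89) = 32 / 4697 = 0.01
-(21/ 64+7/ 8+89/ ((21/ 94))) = -537041/ 1344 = -399.58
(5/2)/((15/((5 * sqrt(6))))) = 5 * sqrt(6)/6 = 2.04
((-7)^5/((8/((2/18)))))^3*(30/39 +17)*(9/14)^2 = -7460453801339/79872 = -93405120.71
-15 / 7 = -2.14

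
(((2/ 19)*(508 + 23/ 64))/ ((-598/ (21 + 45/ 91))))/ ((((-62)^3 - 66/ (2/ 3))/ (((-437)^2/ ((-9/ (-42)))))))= 2317500585/ 322353304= 7.19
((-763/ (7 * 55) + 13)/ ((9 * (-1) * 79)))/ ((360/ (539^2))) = -12.51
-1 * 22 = -22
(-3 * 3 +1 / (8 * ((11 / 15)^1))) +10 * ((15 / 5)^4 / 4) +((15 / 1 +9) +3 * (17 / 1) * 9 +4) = 59899 / 88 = 680.67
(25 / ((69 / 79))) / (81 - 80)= 1975 / 69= 28.62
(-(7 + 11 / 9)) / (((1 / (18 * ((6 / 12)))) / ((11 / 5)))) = -814 / 5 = -162.80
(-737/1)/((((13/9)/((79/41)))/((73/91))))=-38252511/48503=-788.66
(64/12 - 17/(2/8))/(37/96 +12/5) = -30080/1337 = -22.50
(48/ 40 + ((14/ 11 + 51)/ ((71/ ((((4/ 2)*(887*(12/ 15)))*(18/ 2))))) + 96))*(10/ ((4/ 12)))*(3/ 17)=50299.36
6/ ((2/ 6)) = 18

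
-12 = -12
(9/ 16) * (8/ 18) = 1/ 4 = 0.25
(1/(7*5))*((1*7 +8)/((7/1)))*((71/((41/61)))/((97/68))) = 883524/194873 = 4.53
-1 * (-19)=19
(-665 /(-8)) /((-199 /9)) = -5985 /1592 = -3.76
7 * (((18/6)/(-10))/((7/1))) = -3/10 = -0.30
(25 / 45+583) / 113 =5252 / 1017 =5.16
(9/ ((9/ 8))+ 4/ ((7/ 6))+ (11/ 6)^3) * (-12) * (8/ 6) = -53194/ 189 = -281.45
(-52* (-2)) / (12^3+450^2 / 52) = 1352 / 73089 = 0.02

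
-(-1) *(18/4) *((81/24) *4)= 243/4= 60.75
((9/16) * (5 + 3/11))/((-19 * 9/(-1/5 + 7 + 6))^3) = -950272/763921125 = -0.00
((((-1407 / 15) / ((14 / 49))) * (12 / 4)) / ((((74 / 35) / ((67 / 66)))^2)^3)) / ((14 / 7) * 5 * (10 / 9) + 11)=-109183738509617611634375 / 200065977128197771075584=-0.55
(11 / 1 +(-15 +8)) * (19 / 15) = 76 / 15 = 5.07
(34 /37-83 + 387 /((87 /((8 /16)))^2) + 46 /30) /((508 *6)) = -150360391 /5690676960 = -0.03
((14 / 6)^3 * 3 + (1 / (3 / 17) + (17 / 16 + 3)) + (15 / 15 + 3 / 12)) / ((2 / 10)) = 35345 / 144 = 245.45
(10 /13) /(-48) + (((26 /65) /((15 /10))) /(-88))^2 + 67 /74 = 93173987 /104761800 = 0.89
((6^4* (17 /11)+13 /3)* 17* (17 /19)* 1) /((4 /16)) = 122124.85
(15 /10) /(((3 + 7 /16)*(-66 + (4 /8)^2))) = -96 /14465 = -0.01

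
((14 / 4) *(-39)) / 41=-273 / 82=-3.33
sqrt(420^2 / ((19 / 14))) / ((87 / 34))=140.90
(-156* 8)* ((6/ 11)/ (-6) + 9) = -122304/ 11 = -11118.55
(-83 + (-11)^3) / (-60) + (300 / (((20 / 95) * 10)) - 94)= 1081 / 15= 72.07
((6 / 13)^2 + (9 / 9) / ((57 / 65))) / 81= 13037 / 780273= 0.02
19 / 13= 1.46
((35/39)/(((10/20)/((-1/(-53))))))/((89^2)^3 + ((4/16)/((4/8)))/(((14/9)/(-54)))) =0.00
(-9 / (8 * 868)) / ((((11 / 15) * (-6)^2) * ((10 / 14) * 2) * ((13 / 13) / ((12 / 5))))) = -9 / 109120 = -0.00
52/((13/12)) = 48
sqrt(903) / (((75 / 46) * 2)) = 9.22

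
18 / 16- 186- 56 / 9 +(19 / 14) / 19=-96277 / 504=-191.03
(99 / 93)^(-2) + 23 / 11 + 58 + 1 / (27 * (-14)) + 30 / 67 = 188213633 / 3064446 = 61.42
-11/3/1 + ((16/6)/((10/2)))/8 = -18/5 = -3.60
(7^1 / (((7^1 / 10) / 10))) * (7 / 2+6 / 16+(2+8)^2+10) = 22775 / 2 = 11387.50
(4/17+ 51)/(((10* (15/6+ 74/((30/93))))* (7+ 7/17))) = 871/292194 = 0.00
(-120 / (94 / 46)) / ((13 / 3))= -8280 / 611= -13.55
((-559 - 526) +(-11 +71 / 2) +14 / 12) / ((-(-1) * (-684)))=1589 / 1026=1.55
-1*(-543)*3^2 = 4887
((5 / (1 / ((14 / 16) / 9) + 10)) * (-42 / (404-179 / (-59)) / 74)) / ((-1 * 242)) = 2891 / 2035620268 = 0.00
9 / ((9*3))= 1 / 3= 0.33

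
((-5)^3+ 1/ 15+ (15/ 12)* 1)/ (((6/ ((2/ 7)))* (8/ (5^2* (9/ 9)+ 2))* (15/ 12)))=-22263/ 1400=-15.90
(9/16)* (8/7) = 9/14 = 0.64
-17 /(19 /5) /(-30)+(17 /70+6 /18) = 1447 /1995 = 0.73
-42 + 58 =16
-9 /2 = -4.50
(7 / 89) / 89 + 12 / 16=23791 / 31684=0.75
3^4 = 81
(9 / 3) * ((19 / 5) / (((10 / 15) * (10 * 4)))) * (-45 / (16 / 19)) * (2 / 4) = -29241 / 2560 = -11.42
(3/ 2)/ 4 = 0.38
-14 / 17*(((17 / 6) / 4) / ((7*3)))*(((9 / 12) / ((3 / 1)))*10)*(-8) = 5 / 9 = 0.56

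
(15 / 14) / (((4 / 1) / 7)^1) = 15 / 8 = 1.88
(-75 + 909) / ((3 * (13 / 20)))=5560 / 13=427.69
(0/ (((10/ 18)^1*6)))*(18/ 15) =0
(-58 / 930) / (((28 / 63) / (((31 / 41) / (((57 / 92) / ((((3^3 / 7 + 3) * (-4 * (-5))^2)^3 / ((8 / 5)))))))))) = -590118912000000 / 267197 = -2208553658.91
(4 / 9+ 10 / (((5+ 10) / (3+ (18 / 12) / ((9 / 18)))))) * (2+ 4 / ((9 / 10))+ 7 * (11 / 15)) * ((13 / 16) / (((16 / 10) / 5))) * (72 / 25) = 6773 / 18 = 376.28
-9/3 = -3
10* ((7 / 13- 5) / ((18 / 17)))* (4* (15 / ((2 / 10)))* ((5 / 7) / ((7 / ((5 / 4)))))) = -3081250 / 1911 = -1612.38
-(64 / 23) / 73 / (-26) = 32 / 21827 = 0.00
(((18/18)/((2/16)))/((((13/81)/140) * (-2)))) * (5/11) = -226800/143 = -1586.01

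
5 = 5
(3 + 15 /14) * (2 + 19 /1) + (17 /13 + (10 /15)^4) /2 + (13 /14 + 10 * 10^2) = 16027225 /14742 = 1087.18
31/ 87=0.36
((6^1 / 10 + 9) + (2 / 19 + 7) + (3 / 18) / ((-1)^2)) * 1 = 9617 / 570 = 16.87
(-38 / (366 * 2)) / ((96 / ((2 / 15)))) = -19 / 263520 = -0.00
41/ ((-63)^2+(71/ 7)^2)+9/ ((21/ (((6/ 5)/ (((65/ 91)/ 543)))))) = 1950178253/ 4988050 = 390.97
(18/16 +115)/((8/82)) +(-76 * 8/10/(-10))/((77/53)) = 73579117/61600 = 1194.47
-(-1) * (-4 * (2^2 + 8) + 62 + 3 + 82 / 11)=269 / 11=24.45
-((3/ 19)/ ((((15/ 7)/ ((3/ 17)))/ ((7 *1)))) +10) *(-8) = 130376/ 1615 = 80.73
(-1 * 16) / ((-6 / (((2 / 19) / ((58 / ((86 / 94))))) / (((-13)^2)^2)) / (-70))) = -24080 / 2218932651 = -0.00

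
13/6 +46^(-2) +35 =235937/6348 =37.17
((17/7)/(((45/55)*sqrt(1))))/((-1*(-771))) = 0.00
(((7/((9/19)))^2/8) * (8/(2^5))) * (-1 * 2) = -17689/1296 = -13.65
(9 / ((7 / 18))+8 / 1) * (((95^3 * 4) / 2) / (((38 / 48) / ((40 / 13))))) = 207555164.84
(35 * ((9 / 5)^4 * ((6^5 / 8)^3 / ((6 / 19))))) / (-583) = -133557789695904 / 72875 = -1832696942.65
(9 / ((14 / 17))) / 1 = 10.93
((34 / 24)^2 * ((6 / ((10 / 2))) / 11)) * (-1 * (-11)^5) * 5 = 4231249 / 24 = 176302.04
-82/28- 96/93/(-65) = -82167/28210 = -2.91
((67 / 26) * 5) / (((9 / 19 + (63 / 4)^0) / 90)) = 286425 / 364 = 786.88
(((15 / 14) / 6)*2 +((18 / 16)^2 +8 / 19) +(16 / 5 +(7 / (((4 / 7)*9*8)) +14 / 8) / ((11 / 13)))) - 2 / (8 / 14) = 16908853 / 4213440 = 4.01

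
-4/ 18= -2/ 9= -0.22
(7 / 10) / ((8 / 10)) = 7 / 8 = 0.88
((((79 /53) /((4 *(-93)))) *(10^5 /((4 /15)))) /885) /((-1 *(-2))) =-246875 /290811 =-0.85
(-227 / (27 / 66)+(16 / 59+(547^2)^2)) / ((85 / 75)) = 78993551582.10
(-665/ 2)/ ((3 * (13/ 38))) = -12635/ 39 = -323.97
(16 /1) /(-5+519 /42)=224 /103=2.17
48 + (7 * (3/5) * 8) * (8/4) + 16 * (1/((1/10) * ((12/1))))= 1928/15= 128.53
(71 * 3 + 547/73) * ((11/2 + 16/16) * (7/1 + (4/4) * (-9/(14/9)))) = 889304/511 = 1740.32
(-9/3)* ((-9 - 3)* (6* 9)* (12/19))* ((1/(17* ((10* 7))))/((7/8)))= 93312/79135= 1.18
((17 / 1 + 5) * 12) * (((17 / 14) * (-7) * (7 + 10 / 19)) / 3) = -106964 / 19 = -5629.68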